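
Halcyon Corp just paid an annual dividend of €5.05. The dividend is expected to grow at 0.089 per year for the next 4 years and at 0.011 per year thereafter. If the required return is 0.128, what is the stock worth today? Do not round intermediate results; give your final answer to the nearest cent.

€56.42

D_1 = 5.49945
D_2 = 5.98890
D_3 = 6.52191
D_4 = 7.10236
Terminal value at year 4: TV = D_4×(1+g_2)/(r−g_2) = 7.18049/0.117 = 61.37171
P_0 = D_1/(1+r)^1 + D_2/(1+r)^2 + D_3/(1+r)^3 + D_4/(1+r)^4 + TV/(1+r)^4
    = 4.87540 + 4.70683 + 4.54410 + 4.38699 + 37.90808 = 56.42140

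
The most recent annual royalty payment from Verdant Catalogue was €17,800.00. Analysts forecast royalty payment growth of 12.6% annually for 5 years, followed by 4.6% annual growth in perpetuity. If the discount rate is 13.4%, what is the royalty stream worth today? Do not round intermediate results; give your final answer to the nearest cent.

D_1 = 20042.80000
D_2 = 22568.19280
D_3 = 25411.78509
D_4 = 28613.67001
D_5 = 32218.99244
Terminal value at year 5: TV = D_5×(1+g_2)/(r−g_2) = 33701.06609/0.088 = 382966.66010
P_0 = D_1/(1+r)^1 + D_2/(1+r)^2 + D_3/(1+r)^3 + D_4/(1+r)^4 + D_5/(1+r)^5 + TV/(1+r)^5
    = 17674.42681 + 17549.73949 + 17425.93181 + 17302.99754 + 17180.93054 + 204218.78803 = 291352.81423

€291352.81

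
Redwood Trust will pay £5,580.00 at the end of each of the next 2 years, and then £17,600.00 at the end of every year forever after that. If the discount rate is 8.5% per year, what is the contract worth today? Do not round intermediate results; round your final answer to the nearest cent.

£185770.03

PV of 2-year annuity: £5,580.00 × [1 − (1+0.085)^−2] / 0.085 = 9882.81764
Perpetuity value at year 2: £17,600.00 / 0.085 = 207058.82353
PV of perpetuity: 207058.82353 / (1+0.085)^2 = 175887.21233
Total PV = 9882.81764 + 175887.21233 = 185770.02997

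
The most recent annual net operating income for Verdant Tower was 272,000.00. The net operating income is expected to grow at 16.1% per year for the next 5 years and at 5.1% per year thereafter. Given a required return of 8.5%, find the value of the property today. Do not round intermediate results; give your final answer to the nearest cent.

13469115.69

D_1 = 315792.00000
D_2 = 366634.51200
D_3 = 425662.66843
D_4 = 494194.35805
D_5 = 573759.64970
Terminal value at year 5: TV = D_5×(1+g_2)/(r−g_2) = 603021.39183/0.034 = 17735923.28912
P_0 = D_1/(1+r)^1 + D_2/(1+r)^2 + D_3/(1+r)^3 + D_4/(1+r)^4 + D_5/(1+r)^5 + TV/(1+r)^5
    = 291052.53456 + 311439.62454 + 333254.75032 + 356597.94020 + 381576.22910 + 11795194.61122 = 13469115.68994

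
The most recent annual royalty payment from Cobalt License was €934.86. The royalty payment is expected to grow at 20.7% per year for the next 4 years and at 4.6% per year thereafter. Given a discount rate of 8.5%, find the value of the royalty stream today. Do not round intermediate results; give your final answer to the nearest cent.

€43314.95

D_1 = 1128.37602
D_2 = 1361.94986
D_3 = 1643.87348
D_4 = 1984.15529
Terminal value at year 4: TV = D_4×(1+g_2)/(r−g_2) = 2075.42643/0.039 = 53216.06229
P_0 = D_1/(1+r)^1 + D_2/(1+r)^2 + D_3/(1+r)^3 + D_4/(1+r)^4 + TV/(1+r)^4
    = 1039.97790 + 1156.91551 + 1287.00186 + 1431.71543 + 38399.34205 = 43314.95275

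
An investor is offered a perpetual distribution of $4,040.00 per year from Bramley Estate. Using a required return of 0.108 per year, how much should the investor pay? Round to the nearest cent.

$37407.41

Level perpetuity: PV = C / r = $4,040.00 / 0.108 = $37,407.41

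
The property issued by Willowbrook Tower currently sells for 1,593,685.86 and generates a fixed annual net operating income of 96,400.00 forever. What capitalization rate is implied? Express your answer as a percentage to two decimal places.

P = C/r ⇒ r = C/P = 96,400.00/1,593,685.86 = 0.060489

6.05%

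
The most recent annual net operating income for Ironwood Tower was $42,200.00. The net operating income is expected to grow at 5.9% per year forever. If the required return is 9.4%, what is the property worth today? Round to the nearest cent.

D₁ = D₀ × (1 + g) = $42,200.00 × 1.059 = $44,689.8000
Growing perpetuity: P = D₁ / (r − g) = $44,689.8000 / (0.094 − 0.059) = $1,276,851.43

$1276851.43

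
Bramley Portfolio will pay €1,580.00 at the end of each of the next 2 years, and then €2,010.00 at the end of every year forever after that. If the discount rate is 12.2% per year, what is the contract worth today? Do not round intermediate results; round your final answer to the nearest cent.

PV of 2-year annuity: €1,580.00 × [1 − (1+0.122)^−2] / 0.122 = 2663.27954
Perpetuity value at year 2: €2,010.00 / 0.122 = 16475.40984
PV of perpetuity: 16475.40984 / (1+0.122)^2 = 13087.31371
Total PV = 2663.27954 + 13087.31371 = 15750.59325

€15750.59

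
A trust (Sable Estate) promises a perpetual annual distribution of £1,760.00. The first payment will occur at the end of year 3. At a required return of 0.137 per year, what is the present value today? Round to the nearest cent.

£9937.36

Value at end of year 2: C / r = £1,760.00 / 0.137 = £12,846.7153
Discount to today: PV = £12,846.7153 / (1 + 0.137)^2 = £12,846.7153 / 1.292769 = £9,937.36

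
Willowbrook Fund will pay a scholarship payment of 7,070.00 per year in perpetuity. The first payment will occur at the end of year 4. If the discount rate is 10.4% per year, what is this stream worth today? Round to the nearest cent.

50521.80

Value at end of year 3: C / r = 7,070.00 / 0.104 = 67,980.7692
Discount to today: PV = 67,980.7692 / (1 + 0.104)^3 = 67,980.7692 / 1.345573 = 50,521.80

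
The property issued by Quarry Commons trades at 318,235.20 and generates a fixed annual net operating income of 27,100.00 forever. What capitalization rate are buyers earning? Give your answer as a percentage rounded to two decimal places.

P = C/r ⇒ r = C/P = 27,100.00/318,235.20 = 0.085157

8.52%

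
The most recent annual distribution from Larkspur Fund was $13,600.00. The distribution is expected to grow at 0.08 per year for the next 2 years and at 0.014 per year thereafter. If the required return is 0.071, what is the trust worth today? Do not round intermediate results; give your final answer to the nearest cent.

$273563.91

D_1 = 14688.00000
D_2 = 15863.04000
Terminal value at year 2: TV = D_2×(1+g_2)/(r−g_2) = 16085.12256/0.057 = 282195.13263
P_0 = D_1/(1+r)^1 + D_2/(1+r)^2 + TV/(1+r)^2
    = 13714.28571 + 13829.53181 + 246020.09225 = 273563.90977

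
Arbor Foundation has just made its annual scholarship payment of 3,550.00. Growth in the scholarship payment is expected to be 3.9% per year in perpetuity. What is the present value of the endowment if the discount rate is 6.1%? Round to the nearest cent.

D₁ = D₀ × (1 + g) = 3,550.00 × 1.039 = 3,688.4500
Growing perpetuity: P = D₁ / (r − g) = 3,688.4500 / (0.061 − 0.039) = 167,656.82

167656.82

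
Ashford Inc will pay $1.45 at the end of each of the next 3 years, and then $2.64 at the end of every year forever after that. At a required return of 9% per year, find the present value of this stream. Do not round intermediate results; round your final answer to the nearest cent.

$26.32

PV of 3-year annuity: $1.45 × [1 − (1+0.09)^−3] / 0.09 = 3.67038
Perpetuity value at year 3: $2.64 / 0.09 = 29.33333
PV of perpetuity: 29.33333 / (1+0.09)^3 = 22.65072
Total PV = 3.67038 + 22.65072 = 26.32109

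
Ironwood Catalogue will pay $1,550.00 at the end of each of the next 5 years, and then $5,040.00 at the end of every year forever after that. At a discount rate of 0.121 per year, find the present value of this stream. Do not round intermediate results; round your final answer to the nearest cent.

$29103.33

PV of 5-year annuity: $1,550.00 × [1 − (1+0.121)^−5] / 0.121 = 5573.58900
Perpetuity value at year 5: $5,040.00 / 0.121 = 41652.89256
PV of perpetuity: 41652.89256 / (1+0.121)^5 = 23529.73864
Total PV = 5573.58900 + 23529.73864 = 29103.32764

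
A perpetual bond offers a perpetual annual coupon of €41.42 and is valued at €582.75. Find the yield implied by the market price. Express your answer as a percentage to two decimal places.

P = C/r ⇒ r = C/P = €41.42/€582.75 = 0.071077

7.11%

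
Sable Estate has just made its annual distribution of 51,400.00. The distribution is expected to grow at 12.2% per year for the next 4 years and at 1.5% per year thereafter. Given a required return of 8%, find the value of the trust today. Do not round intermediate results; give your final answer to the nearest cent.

D_1 = 57670.80000
D_2 = 64706.63760
D_3 = 72600.84739
D_4 = 81458.15077
Terminal value at year 4: TV = D_4×(1+g_2)/(r−g_2) = 82680.02303/0.065 = 1272000.35431
P_0 = D_1/(1+r)^1 + D_2/(1+r)^2 + D_3/(1+r)^3 + D_4/(1+r)^4 + TV/(1+r)^4
    = 53398.88889 + 55475.51235 + 57632.89338 + 59874.17257 + 934958.23318 = 1161339.70037

1161339.70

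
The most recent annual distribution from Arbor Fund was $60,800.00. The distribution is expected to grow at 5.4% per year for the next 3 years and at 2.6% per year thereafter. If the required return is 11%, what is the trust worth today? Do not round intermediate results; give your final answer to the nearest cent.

$800412.77

D_1 = 64083.20000
D_2 = 67543.69280
D_3 = 71191.05221
Terminal value at year 3: TV = D_3×(1+g_2)/(r−g_2) = 73042.01957/0.084 = 869547.85201
P_0 = D_1/(1+r)^1 + D_2/(1+r)^2 + D_3/(1+r)^3 + TV/(1+r)^3
    = 57732.61261 + 54819.97630 + 52054.28380 + 635805.89502 = 800412.76773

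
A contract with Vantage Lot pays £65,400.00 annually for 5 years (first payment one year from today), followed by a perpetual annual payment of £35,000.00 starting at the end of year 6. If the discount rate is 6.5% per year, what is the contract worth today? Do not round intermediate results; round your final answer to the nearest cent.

PV of 5-year annuity: £65,400.00 × [1 − (1+0.065)^−5] / 0.065 = 271781.43525
Perpetuity value at year 5: £35,000.00 / 0.065 = 538461.53846
PV of perpetuity: 538461.53846 / (1+0.065)^5 = 393012.75813
Total PV = 271781.43525 + 393012.75813 = 664794.19338

£664794.19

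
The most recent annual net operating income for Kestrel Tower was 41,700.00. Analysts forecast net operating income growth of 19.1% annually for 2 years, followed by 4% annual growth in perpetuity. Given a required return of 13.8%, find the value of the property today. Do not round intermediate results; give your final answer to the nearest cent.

D_1 = 49664.70000
D_2 = 59150.65770
Terminal value at year 2: TV = D_2×(1+g_2)/(r−g_2) = 61516.68401/0.098 = 627721.26539
P_0 = D_1/(1+r)^1 + D_2/(1+r)^2 + TV/(1+r)^2
    = 43642.09139 + 45674.63167 + 484710.37694 = 574027.10000

574027.10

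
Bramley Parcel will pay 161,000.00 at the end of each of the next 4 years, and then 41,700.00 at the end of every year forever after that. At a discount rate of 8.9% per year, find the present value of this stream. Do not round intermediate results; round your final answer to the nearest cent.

855887.78

PV of 4-year annuity: 161,000.00 × [1 − (1+0.089)^−4] / 0.089 = 522741.83653
Perpetuity value at year 4: 41,700.00 / 0.089 = 468539.32584
PV of perpetuity: 468539.32584 / (1+0.089)^4 = 333145.94334
Total PV = 522741.83653 + 333145.94334 = 855887.77987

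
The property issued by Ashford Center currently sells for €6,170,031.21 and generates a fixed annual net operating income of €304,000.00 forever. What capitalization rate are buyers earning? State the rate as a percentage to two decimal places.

4.93%

P = C/r ⇒ r = C/P = €304,000.00/€6,170,031.21 = 0.049270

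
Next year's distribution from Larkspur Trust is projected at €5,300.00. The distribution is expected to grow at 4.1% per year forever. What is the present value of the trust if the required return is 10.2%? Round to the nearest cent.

€86885.25

Growing perpetuity: P = D₁ / (r − g) = €5,300.0000 / (0.102 − 0.041) = €86,885.25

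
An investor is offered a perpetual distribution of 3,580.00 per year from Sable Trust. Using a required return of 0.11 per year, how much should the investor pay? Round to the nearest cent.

Level perpetuity: PV = C / r = 3,580.00 / 0.11 = 32,545.45

32545.45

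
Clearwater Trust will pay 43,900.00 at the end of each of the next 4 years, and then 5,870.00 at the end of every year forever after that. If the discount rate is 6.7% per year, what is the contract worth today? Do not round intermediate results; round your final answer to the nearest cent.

217304.82

PV of 4-year annuity: 43,900.00 × [1 − (1+0.067)^−4] / 0.067 = 149711.21669
Perpetuity value at year 4: 5,870.00 / 0.067 = 87611.94030
PV of perpetuity: 87611.94030 / (1+0.067)^4 = 67593.60677
Total PV = 149711.21669 + 67593.60677 = 217304.82346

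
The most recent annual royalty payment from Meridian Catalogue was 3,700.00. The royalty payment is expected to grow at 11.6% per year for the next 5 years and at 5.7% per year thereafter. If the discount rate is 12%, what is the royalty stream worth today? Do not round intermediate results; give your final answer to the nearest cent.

79279.86

D_1 = 4129.20000
D_2 = 4608.18720
D_3 = 5142.73692
D_4 = 5739.29440
D_5 = 6405.05255
Terminal value at year 5: TV = D_5×(1+g_2)/(r−g_2) = 6770.14054/0.063 = 107462.54830
P_0 = D_1/(1+r)^1 + D_2/(1+r)^2 + D_3/(1+r)^3 + D_4/(1+r)^4 + D_5/(1+r)^5 + TV/(1+r)^5
    = 3686.78571 + 3673.61862 + 3660.49856 + 3647.42535 + 3634.39883 + 60977.13589 = 79279.86295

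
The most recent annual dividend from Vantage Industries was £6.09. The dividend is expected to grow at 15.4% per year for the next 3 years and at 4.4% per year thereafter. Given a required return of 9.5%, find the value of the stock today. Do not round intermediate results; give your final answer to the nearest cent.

D_1 = 7.02786
D_2 = 8.11015
D_3 = 9.35911
Terminal value at year 3: TV = D_3×(1+g_2)/(r−g_2) = 9.77091/0.051 = 191.58656
P_0 = D_1/(1+r)^1 + D_2/(1+r)^2 + D_3/(1+r)^3 + TV/(1+r)^3
    = 6.41814 + 6.76395 + 7.12840 + 145.92264 = 166.23314

£166.23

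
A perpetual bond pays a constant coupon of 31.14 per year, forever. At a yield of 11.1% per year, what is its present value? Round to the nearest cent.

280.54

Level perpetuity: PV = C / r = 31.14 / 0.111 = 280.54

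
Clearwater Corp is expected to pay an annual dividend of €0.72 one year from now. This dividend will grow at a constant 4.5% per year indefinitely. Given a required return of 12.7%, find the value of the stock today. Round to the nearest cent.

€8.78

Growing perpetuity: P = D₁ / (r − g) = €0.7200 / (0.127 − 0.045) = €8.78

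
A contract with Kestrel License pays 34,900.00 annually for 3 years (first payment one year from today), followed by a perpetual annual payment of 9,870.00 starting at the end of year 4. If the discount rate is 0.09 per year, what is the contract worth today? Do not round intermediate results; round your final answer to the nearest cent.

PV of 3-year annuity: 34,900.00 × [1 − (1+0.09)^−3] / 0.09 = 88342.18384
Perpetuity value at year 3: 9,870.00 / 0.09 = 109666.66667
PV of perpetuity: 109666.66667 / (1+0.09)^3 = 84682.78831
Total PV = 88342.18384 + 84682.78831 = 173024.97216

173024.97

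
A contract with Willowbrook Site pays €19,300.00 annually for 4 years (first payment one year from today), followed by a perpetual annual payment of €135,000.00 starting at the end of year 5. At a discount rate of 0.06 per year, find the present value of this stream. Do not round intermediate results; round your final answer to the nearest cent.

PV of 4-year annuity: €19,300.00 × [1 − (1+0.06)^−4] / 0.06 = 66876.53833
Perpetuity value at year 4: €135,000.00 / 0.06 = 2250000.00000
PV of perpetuity: 2250000.00000 / (1+0.06)^4 = 1782210.74229
Total PV = 66876.53833 + 1782210.74229 = 1849087.28061

€1849087.28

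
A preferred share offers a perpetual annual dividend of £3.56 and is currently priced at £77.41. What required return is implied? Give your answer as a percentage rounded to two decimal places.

P = C/r ⇒ r = C/P = £3.56/£77.41 = 0.045989

4.60%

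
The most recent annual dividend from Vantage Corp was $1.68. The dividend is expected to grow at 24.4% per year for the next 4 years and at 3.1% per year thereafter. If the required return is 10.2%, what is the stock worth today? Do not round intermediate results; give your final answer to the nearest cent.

$48.80

D_1 = 2.08992
D_2 = 2.59986
D_3 = 3.23423
D_4 = 4.02338
Terminal value at year 4: TV = D_4×(1+g_2)/(r−g_2) = 4.14810/0.071 = 58.42398
P_0 = D_1/(1+r)^1 + D_2/(1+r)^2 + D_3/(1+r)^3 + D_4/(1+r)^4 + TV/(1+r)^4
    = 1.89648 + 2.14085 + 2.41672 + 2.72813 + 39.61546 = 48.79764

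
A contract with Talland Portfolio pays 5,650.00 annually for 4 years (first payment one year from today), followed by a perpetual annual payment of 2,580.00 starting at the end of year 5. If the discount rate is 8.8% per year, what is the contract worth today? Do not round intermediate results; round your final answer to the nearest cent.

PV of 4-year annuity: 5,650.00 × [1 − (1+0.088)^−4] / 0.088 = 18385.06144
Perpetuity value at year 4: 2,580.00 / 0.088 = 29318.18182
PV of perpetuity: 29318.18182 / (1+0.088)^4 = 20922.87943
Total PV = 18385.06144 + 20922.87943 = 39307.94086

39307.94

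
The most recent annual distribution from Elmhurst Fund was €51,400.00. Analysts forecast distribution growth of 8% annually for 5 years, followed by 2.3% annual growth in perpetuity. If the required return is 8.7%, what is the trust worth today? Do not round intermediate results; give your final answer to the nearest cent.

D_1 = 55512.00000
D_2 = 59952.96000
D_3 = 64749.19680
D_4 = 69929.13254
D_5 = 75523.46315
Terminal value at year 5: TV = D_5×(1+g_2)/(r−g_2) = 77260.50280/0.064 = 1207195.35625
P_0 = D_1/(1+r)^1 + D_2/(1+r)^2 + D_3/(1+r)^3 + D_4/(1+r)^4 + D_5/(1+r)^5 + TV/(1+r)^5
    = 51068.99724 + 50740.12605 + 50413.37271 + 50088.72358 + 49766.16510 + 795481.04526 = 1047558.42994

€1047558.43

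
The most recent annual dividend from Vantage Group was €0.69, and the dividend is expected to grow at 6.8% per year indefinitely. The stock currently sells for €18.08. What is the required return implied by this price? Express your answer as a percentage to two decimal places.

D₁ = €0.69 × 1.068 = €0.7369
P = D₁/(r − g) ⇒ r = D₁/P + g = €0.7369/€18.08 + 0.068 = 0.040759 + 0.068 = 0.108759

10.88%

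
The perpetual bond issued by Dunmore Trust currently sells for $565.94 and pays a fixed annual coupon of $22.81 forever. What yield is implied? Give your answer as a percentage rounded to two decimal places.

P = C/r ⇒ r = C/P = $22.81/$565.94 = 0.040305

4.03%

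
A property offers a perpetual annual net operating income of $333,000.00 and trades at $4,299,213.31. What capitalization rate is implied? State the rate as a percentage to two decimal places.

P = C/r ⇒ r = C/P = $333,000.00/$4,299,213.31 = 0.077456

7.75%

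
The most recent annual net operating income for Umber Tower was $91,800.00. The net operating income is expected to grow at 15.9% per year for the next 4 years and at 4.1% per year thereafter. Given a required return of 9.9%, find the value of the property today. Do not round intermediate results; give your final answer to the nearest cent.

D_1 = 106396.20000
D_2 = 123313.19580
D_3 = 142919.99393
D_4 = 165644.27297
Terminal value at year 4: TV = D_4×(1+g_2)/(r−g_2) = 172435.68816/0.058 = 2973029.10619
P_0 = D_1/(1+r)^1 + D_2/(1+r)^2 + D_3/(1+r)^3 + D_4/(1+r)^4 + TV/(1+r)^4
    = 96811.82894 + 102097.27910 + 107671.28888 + 113549.61221 + 2038019.76392 = 2458149.77305

$2458149.77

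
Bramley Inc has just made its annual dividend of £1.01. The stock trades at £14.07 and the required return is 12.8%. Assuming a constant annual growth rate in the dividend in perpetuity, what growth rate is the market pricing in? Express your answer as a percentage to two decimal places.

5.25%

P = D₀(1+g)/(r−g) ⇒ P(r−g) = D₀(1+g) ⇒ g(P+D₀) = P·r − D₀
g = (P·r − D₀)/(P + D₀) = (£14.07×0.128 − £1.01) / (£14.07 + £1.01) = 0.052451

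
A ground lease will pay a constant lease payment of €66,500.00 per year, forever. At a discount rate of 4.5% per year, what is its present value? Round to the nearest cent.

€1477777.78

Level perpetuity: PV = C / r = €66,500.00 / 0.045 = €1,477,777.78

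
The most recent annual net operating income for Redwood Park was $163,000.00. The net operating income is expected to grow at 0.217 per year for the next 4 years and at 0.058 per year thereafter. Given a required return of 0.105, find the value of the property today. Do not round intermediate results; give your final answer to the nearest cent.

D_1 = 198371.00000
D_2 = 241417.50700
D_3 = 293805.10602
D_4 = 357560.81403
Terminal value at year 4: TV = D_4×(1+g_2)/(r−g_2) = 378299.34124/0.047 = 8048922.15401
P_0 = D_1/(1+r)^1 + D_2/(1+r)^2 + D_3/(1+r)^3 + D_4/(1+r)^4 + TV/(1+r)^4
    = 179521.26697 + 197717.08769 + 217757.19070 + 239828.50776 + 5398692.79182 = 6233516.84494

$6233516.84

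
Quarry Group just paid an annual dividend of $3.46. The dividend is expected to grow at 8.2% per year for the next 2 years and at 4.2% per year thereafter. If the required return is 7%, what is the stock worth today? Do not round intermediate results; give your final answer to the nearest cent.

D_1 = 3.74372
D_2 = 4.05071
Terminal value at year 2: TV = D_2×(1+g_2)/(r−g_2) = 4.22083/0.028 = 150.74409
P_0 = D_1/(1+r)^1 + D_2/(1+r)^2 + TV/(1+r)^2
    = 3.49880 + 3.53804 + 131.66573 = 138.70258

$138.70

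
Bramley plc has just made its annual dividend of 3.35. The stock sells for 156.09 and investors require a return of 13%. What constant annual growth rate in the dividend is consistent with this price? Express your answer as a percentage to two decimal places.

P = D₀(1+g)/(r−g) ⇒ P(r−g) = D₀(1+g) ⇒ g(P+D₀) = P·r − D₀
g = (P·r − D₀)/(P + D₀) = (156.09×0.13 − 3.35) / (156.09 + 3.35) = 0.106258

10.63%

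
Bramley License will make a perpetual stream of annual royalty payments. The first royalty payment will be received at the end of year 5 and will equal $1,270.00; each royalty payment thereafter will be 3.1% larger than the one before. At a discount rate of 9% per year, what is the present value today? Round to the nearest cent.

Value at end of year 4: C₁ / (r − g) = $1,270.00 / (0.09 − 0.031) = $21,525.4237
Discount to today: PV = $21,525.4237 / (1 + 0.09)^4 = $21,525.4237 / 1.411582 = $15,249.15

$15249.15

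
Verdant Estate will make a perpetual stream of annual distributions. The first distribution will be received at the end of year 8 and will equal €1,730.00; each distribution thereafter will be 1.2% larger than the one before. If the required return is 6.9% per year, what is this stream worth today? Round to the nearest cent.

€19025.12

Value at end of year 7: C₁ / (r − g) = €1,730.00 / (0.069 − 0.012) = €30,350.8772
Discount to today: PV = €30,350.8772 / (1 + 0.069)^7 = €30,350.8772 / 1.595306 = €19,025.12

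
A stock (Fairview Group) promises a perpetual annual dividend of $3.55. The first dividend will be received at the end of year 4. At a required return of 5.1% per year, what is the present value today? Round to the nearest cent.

$59.96

Value at end of year 3: C / r = $3.55 / 0.051 = $69.6078
Discount to today: PV = $69.6078 / (1 + 0.051)^3 = $69.6078 / 1.160936 = $59.96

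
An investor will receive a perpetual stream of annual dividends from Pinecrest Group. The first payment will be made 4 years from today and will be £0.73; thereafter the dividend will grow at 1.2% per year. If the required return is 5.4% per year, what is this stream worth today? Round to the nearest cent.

Value at end of year 3: C₁ / (r − g) = £0.73 / (0.054 − 0.012) = £17.3810
Discount to today: PV = £17.3810 / (1 + 0.054)^3 = £17.3810 / 1.170905 = £14.84

£14.84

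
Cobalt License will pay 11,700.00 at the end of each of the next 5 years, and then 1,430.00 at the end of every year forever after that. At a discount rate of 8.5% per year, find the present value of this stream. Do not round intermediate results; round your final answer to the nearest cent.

57293.92

PV of 5-year annuity: 11,700.00 × [1 − (1+0.085)^−5] / 0.085 = 46105.51232
Perpetuity value at year 5: 1,430.00 / 0.085 = 16823.52941
PV of perpetuity: 16823.52941 / (1+0.085)^5 = 11188.41124
Total PV = 46105.51232 + 11188.41124 = 57293.92356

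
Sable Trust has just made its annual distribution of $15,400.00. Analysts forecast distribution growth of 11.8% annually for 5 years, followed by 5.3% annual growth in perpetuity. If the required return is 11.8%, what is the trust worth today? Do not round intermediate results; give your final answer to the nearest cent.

$326480.00

D_1 = 17217.20000
D_2 = 19248.82960
D_3 = 21520.19149
D_4 = 24059.57409
D_5 = 26898.60383
Terminal value at year 5: TV = D_5×(1+g_2)/(r−g_2) = 28324.22983/0.065 = 435757.38207
P_0 = D_1/(1+r)^1 + D_2/(1+r)^2 + D_3/(1+r)^3 + D_4/(1+r)^4 + D_5/(1+r)^5 + TV/(1+r)^5
    = 15400.00000 + 15400.00000 + 15400.00000 + 15400.00000 + 15400.00000 + 249480.00000 = 326480.00000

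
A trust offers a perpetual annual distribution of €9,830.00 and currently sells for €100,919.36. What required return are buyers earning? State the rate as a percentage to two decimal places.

P = C/r ⇒ r = C/P = €9,830.00/€100,919.36 = 0.097405

9.74%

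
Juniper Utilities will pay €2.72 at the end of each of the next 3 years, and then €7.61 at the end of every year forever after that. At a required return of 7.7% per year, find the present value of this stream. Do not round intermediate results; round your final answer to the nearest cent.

€86.16

PV of 3-year annuity: €2.72 × [1 − (1+0.077)^−3] / 0.077 = 7.04782
Perpetuity value at year 3: €7.61 / 0.077 = 98.83117
PV of perpetuity: 98.83117 / (1+0.077)^3 = 79.11281
Total PV = 7.04782 + 79.11281 = 86.16063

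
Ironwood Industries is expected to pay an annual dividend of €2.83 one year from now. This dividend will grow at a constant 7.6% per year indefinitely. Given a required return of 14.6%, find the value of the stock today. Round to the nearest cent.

Growing perpetuity: P = D₁ / (r − g) = €2.8300 / (0.146 − 0.076) = €40.43

€40.43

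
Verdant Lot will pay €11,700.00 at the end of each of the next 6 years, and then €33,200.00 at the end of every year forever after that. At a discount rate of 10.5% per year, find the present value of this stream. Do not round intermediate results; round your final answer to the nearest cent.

€223908.62

PV of 6-year annuity: €11,700.00 × [1 − (1+0.105)^−6] / 0.105 = 50218.49884
Perpetuity value at year 6: €33,200.00 / 0.105 = 316190.47619
PV of perpetuity: 316190.47619 / (1+0.105)^6 = 173690.12052
Total PV = 50218.49884 + 173690.12052 = 223908.61935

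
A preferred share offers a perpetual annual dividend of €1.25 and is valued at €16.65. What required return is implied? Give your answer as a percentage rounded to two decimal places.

7.51%

P = C/r ⇒ r = C/P = €1.25/€16.65 = 0.075075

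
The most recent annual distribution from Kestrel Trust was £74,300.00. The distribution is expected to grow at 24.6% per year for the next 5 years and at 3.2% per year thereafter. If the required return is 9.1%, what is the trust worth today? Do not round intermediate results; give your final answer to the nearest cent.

D_1 = 92577.80000
D_2 = 115351.93880
D_3 = 143728.51574
D_4 = 179085.73062
D_5 = 223140.82035
Terminal value at year 5: TV = D_5×(1+g_2)/(r−g_2) = 230281.32660/0.059 = 3903073.33222
P_0 = D_1/(1+r)^1 + D_2/(1+r)^2 + D_3/(1+r)^3 + D_4/(1+r)^4 + D_5/(1+r)^5 + TV/(1+r)^5
    = 84855.91201 + 96911.51820 + 110679.88239 + 126404.33864 + 144362.79188 + 2525125.44441 = 3088339.88753

£3088339.89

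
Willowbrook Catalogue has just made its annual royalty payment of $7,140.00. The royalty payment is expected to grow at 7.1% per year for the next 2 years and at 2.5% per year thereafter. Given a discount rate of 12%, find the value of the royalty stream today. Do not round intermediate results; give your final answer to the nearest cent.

D_1 = 7646.94000
D_2 = 8189.87274
Terminal value at year 2: TV = D_2×(1+g_2)/(r−g_2) = 8394.61956/0.095 = 88364.41641
P_0 = D_1/(1+r)^1 + D_2/(1+r)^2 + TV/(1+r)^2
    = 6827.62500 + 6528.91641 + 70443.57175 = 83800.11316

$83800.11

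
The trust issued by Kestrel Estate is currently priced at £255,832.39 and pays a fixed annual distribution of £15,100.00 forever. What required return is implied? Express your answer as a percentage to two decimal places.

5.90%

P = C/r ⇒ r = C/P = £15,100.00/£255,832.39 = 0.059023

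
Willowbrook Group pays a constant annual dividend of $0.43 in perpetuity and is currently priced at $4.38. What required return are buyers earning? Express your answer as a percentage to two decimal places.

P = C/r ⇒ r = C/P = $0.43/$4.38 = 0.098174

9.82%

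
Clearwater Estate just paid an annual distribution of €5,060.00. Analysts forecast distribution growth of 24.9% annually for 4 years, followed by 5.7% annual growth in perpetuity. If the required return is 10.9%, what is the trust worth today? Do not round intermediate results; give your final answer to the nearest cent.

D_1 = 6319.94000
D_2 = 7893.60506
D_3 = 9859.11272
D_4 = 12314.03179
Terminal value at year 4: TV = D_4×(1+g_2)/(r−g_2) = 13015.93160/0.052 = 250306.37691
P_0 = D_1/(1+r)^1 + D_2/(1+r)^2 + D_3/(1+r)^3 + D_4/(1+r)^4 + TV/(1+r)^4
    = 5698.77367 + 6418.18604 + 7228.41692 + 8140.93122 + 165480.08276 = 192966.39060

€192966.39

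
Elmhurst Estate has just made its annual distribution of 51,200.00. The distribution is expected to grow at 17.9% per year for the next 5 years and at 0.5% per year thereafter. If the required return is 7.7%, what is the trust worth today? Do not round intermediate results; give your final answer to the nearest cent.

D_1 = 60364.80000
D_2 = 71170.09920
D_3 = 83909.54696
D_4 = 98929.35586
D_5 = 116637.71056
Terminal value at year 5: TV = D_5×(1+g_2)/(r−g_2) = 117220.89911/0.072 = 1628068.04325
P_0 = D_1/(1+r)^1 + D_2/(1+r)^2 + D_3/(1+r)^3 + D_4/(1+r)^4 + D_5/(1+r)^5 + TV/(1+r)^5
    = 56049.02507 + 61357.28928 + 67168.28604 + 73529.62789 + 80493.43666 + 1123554.22007 = 1462151.88502

1462151.89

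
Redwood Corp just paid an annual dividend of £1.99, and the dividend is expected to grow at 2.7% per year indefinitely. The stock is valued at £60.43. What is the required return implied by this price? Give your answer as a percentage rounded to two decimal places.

D₁ = £1.99 × 1.027 = £2.0437
P = D₁/(r − g) ⇒ r = D₁/P + g = £2.0437/£60.43 + 0.027 = 0.033820 + 0.027 = 0.060820

6.08%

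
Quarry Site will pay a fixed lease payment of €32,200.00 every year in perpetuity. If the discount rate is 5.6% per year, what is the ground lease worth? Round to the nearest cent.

€575000.00

Level perpetuity: PV = C / r = €32,200.00 / 0.056 = €575,000.00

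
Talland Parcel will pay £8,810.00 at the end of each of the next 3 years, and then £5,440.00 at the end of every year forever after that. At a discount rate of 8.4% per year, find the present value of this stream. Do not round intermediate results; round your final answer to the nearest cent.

£73384.42

PV of 3-year annuity: £8,810.00 × [1 − (1+0.084)^−3] / 0.084 = 22541.34805
Perpetuity value at year 3: £5,440.00 / 0.084 = 64761.90476
PV of perpetuity: 64761.90476 / (1+0.084)^3 = 50843.07010
Total PV = 22541.34805 + 50843.07010 = 73384.41815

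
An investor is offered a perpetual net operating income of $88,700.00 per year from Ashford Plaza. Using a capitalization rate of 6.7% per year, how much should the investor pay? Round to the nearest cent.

Level perpetuity: PV = C / r = $88,700.00 / 0.067 = $1,323,880.60

$1323880.60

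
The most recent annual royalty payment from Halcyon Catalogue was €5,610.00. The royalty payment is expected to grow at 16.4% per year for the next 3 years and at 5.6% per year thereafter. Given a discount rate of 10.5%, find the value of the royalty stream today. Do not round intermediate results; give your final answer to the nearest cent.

€160011.79

D_1 = 6530.04000
D_2 = 7600.96656
D_3 = 8847.52508
Terminal value at year 3: TV = D_3×(1+g_2)/(r−g_2) = 9342.98648/0.049 = 190673.19347
P_0 = D_1/(1+r)^1 + D_2/(1+r)^2 + D_3/(1+r)^3 + TV/(1+r)^3
    = 5909.53846 + 6225.07038 + 6557.44970 + 141319.73237 = 160011.79091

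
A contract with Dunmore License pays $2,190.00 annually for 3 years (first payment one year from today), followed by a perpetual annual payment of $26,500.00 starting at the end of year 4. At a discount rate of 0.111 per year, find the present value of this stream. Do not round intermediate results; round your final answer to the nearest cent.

$179435.20

PV of 3-year annuity: $2,190.00 × [1 − (1+0.111)^−3] / 0.111 = 5342.44100
Perpetuity value at year 3: $26,500.00 / 0.111 = 238738.73874
PV of perpetuity: 238738.73874 / (1+0.111)^3 = 174092.76315
Total PV = 5342.44100 + 174092.76315 = 179435.20415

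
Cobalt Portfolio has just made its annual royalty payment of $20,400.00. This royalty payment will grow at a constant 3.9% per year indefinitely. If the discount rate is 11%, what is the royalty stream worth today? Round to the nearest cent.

D₁ = D₀ × (1 + g) = $20,400.00 × 1.039 = $21,195.6000
Growing perpetuity: P = D₁ / (r − g) = $21,195.6000 / (0.11 − 0.039) = $298,529.58

$298529.58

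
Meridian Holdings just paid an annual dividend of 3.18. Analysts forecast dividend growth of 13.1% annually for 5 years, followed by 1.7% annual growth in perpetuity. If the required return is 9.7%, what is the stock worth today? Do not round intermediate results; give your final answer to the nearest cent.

64.53

D_1 = 3.59658
D_2 = 4.06773
D_3 = 4.60060
D_4 = 5.20328
D_5 = 5.88491
Terminal value at year 5: TV = D_5×(1+g_2)/(r−g_2) = 5.98496/0.08 = 74.81197
P_0 = D_1/(1+r)^1 + D_2/(1+r)^2 + D_3/(1+r)^3 + D_4/(1+r)^4 + D_5/(1+r)^5 + TV/(1+r)^5
    = 3.27856 + 3.38017 + 3.48494 + 3.59295 + 3.70431 + 47.09101 = 64.53193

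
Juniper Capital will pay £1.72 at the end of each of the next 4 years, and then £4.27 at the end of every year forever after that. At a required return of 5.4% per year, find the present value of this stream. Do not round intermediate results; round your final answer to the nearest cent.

£70.12

PV of 4-year annuity: £1.72 × [1 − (1+0.054)^−4] / 0.054 = 6.04279
Perpetuity value at year 4: £4.27 / 0.054 = 79.07407
PV of perpetuity: 79.07407 / (1+0.054)^4 = 64.07250
Total PV = 6.04279 + 64.07250 = 70.11529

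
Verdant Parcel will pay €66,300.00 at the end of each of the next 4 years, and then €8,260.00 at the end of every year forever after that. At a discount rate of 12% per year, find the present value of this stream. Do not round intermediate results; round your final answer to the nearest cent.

PV of 4-year annuity: €66,300.00 × [1 − (1+0.12)^−4] / 0.12 = 201376.26168
Perpetuity value at year 4: €8,260.00 / 0.12 = 68833.33333
PV of perpetuity: 68833.33333 / (1+0.12)^4 = 43744.82773
Total PV = 201376.26168 + 43744.82773 = 245121.08941

€245121.09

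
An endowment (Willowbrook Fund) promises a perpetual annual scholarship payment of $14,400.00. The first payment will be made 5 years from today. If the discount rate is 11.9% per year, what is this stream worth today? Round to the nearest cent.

$77178.30

Value at end of year 4: C / r = $14,400.00 / 0.119 = $121,008.4034
Discount to today: PV = $121,008.4034 / (1 + 0.119)^4 = $121,008.4034 / 1.567907 = $77,178.30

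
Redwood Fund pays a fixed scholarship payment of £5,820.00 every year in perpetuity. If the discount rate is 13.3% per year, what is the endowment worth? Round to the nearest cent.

Level perpetuity: PV = C / r = £5,820.00 / 0.133 = £43,759.40

£43759.40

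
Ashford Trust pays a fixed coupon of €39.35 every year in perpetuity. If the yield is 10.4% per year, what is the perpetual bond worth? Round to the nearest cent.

Level perpetuity: PV = C / r = €39.35 / 0.104 = €378.37

€378.37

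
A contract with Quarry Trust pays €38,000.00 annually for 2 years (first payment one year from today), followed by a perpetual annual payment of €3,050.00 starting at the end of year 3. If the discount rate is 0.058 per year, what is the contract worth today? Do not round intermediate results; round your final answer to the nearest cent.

€116843.32

PV of 2-year annuity: €38,000.00 × [1 − (1+0.058)^−2] / 0.058 = 69864.67315
Perpetuity value at year 2: €3,050.00 / 0.058 = 52586.20690
PV of perpetuity: 52586.20690 / (1+0.058)^2 = 46978.64760
Total PV = 69864.67315 + 46978.64760 = 116843.32076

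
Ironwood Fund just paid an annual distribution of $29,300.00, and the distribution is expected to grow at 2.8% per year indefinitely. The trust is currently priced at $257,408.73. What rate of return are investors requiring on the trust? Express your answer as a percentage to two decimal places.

14.50%

D₁ = $29,300.00 × 1.028 = $30,120.4000
P = D₁/(r − g) ⇒ r = D₁/P + g = $30,120.4000/$257,408.73 + 0.028 = 0.117014 + 0.028 = 0.145014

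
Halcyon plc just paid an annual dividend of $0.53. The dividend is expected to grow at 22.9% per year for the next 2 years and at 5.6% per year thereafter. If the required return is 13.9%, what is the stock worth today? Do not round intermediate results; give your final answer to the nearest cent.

$9.04

D_1 = 0.65137
D_2 = 0.80053
Terminal value at year 2: TV = D_2×(1+g_2)/(r−g_2) = 0.84536/0.083 = 10.18510
P_0 = D_1/(1+r)^1 + D_2/(1+r)^2 + TV/(1+r)^2
    = 0.57188 + 0.61707 + 7.85087 = 9.03982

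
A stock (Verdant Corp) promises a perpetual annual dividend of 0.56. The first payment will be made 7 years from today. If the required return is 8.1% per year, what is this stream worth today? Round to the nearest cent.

Value at end of year 6: C / r = 0.56 / 0.081 = 6.9136
Discount to today: PV = 6.9136 / (1 + 0.081)^6 = 6.9136 / 1.595711 = 4.33

4.33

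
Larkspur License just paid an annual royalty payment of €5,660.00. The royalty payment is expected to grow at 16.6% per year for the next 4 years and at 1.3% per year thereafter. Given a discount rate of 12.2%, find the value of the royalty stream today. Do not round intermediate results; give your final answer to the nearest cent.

D_1 = 6599.56000
D_2 = 7695.08696
D_3 = 8972.47140
D_4 = 10461.90165
Terminal value at year 4: TV = D_4×(1+g_2)/(r−g_2) = 10597.90637/0.109 = 97228.49879
P_0 = D_1/(1+r)^1 + D_2/(1+r)^2 + D_3/(1+r)^3 + D_4/(1+r)^4 + TV/(1+r)^4
    = 5881.96078 + 6112.62591 + 6352.33673 + 6601.44798 + 61351.07157 = 86299.44298

€86299.44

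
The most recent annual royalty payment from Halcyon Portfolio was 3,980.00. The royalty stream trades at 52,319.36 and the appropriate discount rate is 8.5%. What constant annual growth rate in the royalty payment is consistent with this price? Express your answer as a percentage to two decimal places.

0.83%

P = D₀(1+g)/(r−g) ⇒ P(r−g) = D₀(1+g) ⇒ g(P+D₀) = P·r − D₀
g = (P·r − D₀)/(P + D₀) = (52,319.36×0.085 − 3,980.00) / (52,319.36 + 3,980.00) = 0.008298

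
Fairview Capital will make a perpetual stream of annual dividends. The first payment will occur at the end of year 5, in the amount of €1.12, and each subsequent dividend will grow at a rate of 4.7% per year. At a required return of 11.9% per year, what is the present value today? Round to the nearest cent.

Value at end of year 4: C₁ / (r − g) = €1.12 / (0.119 − 0.047) = €15.5556
Discount to today: PV = €15.5556 / (1 + 0.119)^4 = €15.5556 / 1.567907 = €9.92

€9.92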